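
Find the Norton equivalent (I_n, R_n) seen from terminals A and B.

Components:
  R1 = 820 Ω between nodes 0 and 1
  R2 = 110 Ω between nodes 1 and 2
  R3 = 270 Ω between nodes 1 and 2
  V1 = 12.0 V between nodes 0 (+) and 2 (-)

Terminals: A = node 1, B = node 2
Find the Thévenin equivalent first; then I_n = V_th/R_th and R_n = R_th.
Step 1 — V_th is the open-circuit voltage V_A - V_B (nothing connected across the terminals).
Nodal analysis, taking node 2 as the 0 V reference.
Source V1 fixes V_0 = 12 V.
KCL at each unknown node (sum of currents leaving = 0; resistances in Ω):
  Node 1: (V_1 - 12)/820 + (V_1 - 0)/110 + (V_1 - 0)/270 = 0
Collecting terms: 0.01401 × V_1 = 0.01463  =>  V_1 = 1.044 V
V_th = V_1 - V_2 = 1.044 - 0 = 1.044 V
Step 2 — R_th: zero the source — replace V1 by a short circuit (node 2 merges into node 0) — and find the resistance seen between A (node 1) and B (node 0).
Reduce the network between node 1 (A) and node 0 (B) by series/parallel combination:
  Rp1 = R1 ‖ R2 ‖ R3 (parallel, all between nodes 0 and 1) = 1/(1/820 + 1/110 + 1/270) = 71.36 Ω
R_th = 71.36 Ω
I_n = V_th/R_th = 1.044/71.36 = 0.01463 A, and R_n = R_th = 71.36 Ω

Final answer: I_n = 0.01463 A, R_n = 71.36 Ω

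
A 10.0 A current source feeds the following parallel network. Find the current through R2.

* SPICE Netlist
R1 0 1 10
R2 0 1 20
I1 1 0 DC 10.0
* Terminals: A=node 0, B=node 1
All resistors sit directly between nodes 0 and 1, so they are in parallel and share one voltage V; the full source current 10 A splits among them.
1/R_par = 1/10 + 1/20 = 0.15 S  =>  R_par = 6.667 Ω
V = I × R_par = 10 × 6.667 = 66.67 V
I_R2 = V/R2 = 66.67/20 = 3.333 A

Final answer: 3.333 A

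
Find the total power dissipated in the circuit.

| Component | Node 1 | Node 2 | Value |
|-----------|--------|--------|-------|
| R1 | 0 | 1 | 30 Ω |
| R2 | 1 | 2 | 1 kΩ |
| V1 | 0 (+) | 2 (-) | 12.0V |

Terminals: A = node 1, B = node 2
Nodal analysis, taking node 2 as the 0 V reference.
Source V1 fixes V_0 = 12 V.
KCL at each unknown node (sum of currents leaving = 0; resistances in Ω):
  Node 1: (V_1 - 12)/30 + (V_1 - 0)/1000 = 0
Collecting terms: 0.03433 × V_1 = 0.4  =>  V_1 = 11.65 V
Power in each resistor, P = (ΔV)²/R:
  P_R1 = (12 - 11.65)²/30 = 0.004072 W
  P_R2 = (11.65 - 0)²/1000 = 0.1357 W
P_total = P_R1 + P_R2 = 0.1398 W

Final answer: 0.1398 W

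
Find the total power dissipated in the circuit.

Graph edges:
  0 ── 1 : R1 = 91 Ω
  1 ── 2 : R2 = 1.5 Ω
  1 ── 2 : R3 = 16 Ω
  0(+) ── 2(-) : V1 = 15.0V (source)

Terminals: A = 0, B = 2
Nodal analysis, taking node 2 as the 0 V reference.
Source V1 fixes V_0 = 15 V.
KCL at each unknown node (sum of currents leaving = 0; resistances in Ω):
  Node 1: (V_1 - 15)/91 + (V_1 - 0)/1.5 + (V_1 - 0)/16 = 0
Collecting terms: 0.7402 × V_1 = 0.1648  =>  V_1 = 0.2227 V
Power in each resistor, P = (ΔV)²/R:
  P_R1 = (15 - 0.2227)²/91 = 2.4 W
  P_R2 = (0.2227 - 0)²/1.5 = 0.03306 W
  P_R3 = (0.2227 - 0)²/16 = 0.0031 W
P_total = P_R1 + P_R2 + P_R3 = 2.436 W

Final answer: 2.436 W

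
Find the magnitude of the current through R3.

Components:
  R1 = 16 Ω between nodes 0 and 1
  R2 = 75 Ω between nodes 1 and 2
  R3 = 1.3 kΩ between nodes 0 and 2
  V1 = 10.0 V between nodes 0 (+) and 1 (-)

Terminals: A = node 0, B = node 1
Nodal analysis, taking node 1 as the 0 V reference.
Source V1 fixes V_0 = 10 V.
KCL at each unknown node (sum of currents leaving = 0; resistances in Ω):
  Node 2: (V_2 - 0)/75 + (V_2 - 10)/1300 = 0
Collecting terms: 0.0141 × V_2 = 0.007692  =>  V_2 = 0.5455 V
I_R3 = (V_0 - V_2)/R3 = (10 - 0.5455)/1300 = 0.007273 A
|I_R3| = 0.007273 A

Final answer: |I_R3| = 0.007273 A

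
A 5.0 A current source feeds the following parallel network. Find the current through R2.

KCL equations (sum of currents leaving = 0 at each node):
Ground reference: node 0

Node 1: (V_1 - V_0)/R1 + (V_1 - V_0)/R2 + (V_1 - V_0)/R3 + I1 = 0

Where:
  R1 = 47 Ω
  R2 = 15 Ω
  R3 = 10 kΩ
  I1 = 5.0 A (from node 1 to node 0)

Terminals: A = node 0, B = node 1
All resistors sit directly between nodes 0 and 1, so they are in parallel and share one voltage V; the full source current 5 A splits among them.
1/R_par = 1/47 + 1/15 + 1/10000 = 0.08804 S  =>  R_par = 11.36 Ω
V = I × R_par = 5 × 11.36 = 56.79 V
I_R2 = V/R2 = 56.79/15 = 3.786 A

Final answer: 3.786 A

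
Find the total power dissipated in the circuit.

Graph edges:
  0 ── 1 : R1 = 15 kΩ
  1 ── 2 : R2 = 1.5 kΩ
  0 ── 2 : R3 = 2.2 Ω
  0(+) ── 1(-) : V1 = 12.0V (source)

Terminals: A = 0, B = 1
Nodal analysis, taking node 1 as the 0 V reference.
Source V1 fixes V_0 = 12 V.
KCL at each unknown node (sum of currents leaving = 0; resistances in Ω):
  Node 2: (V_2 - 0)/1500 + (V_2 - 12)/2.2 = 0
Collecting terms: 0.4552 × V_2 = 5.455  =>  V_2 = 11.98 V
Power in each resistor, P = (ΔV)²/R:
  P_R1 = (12 - 0)²/15000 = 0.0096 W
  P_R2 = (0 - 11.98)²/1500 = 0.09572 W
  P_R3 = (12 - 11.98)²/2.2 = 0.0001404 W
P_total = P_R1 + P_R2 + P_R3 = 0.1055 W

Final answer: 0.1055 W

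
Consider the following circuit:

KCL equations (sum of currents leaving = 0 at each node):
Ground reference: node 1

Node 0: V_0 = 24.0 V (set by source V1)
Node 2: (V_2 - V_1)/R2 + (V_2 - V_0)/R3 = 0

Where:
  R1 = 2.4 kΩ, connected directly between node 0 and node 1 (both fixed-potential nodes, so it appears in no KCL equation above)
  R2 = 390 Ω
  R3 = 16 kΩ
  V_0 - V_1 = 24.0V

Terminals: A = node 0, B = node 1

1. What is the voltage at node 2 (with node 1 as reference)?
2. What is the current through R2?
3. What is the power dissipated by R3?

Nodal analysis, taking node 1 as the 0 V reference.
Source V1 fixes V_0 = 24 V.
KCL at each unknown node (sum of currents leaving = 0; resistances in Ω):
  Node 2: (V_2 - 0)/390 + (V_2 - 24)/16000 = 0
Collecting terms: 0.002627 × V_2 = 0.0015  =>  V_2 = 0.5711 V
Part 1:
  Read off the nodal solution: V_2 = 0.5711 V
Part 2:
  I_R2 = (V_1 - V_2)/R2 = (0 - 0.5711)/390 = -0.001464 A
  Magnitude: I_R2 = 0.001464 A
Part 3:
  I_R3 = (V_0 - V_2)/R3 = (24 - 0.5711)/16000 = 0.001464 A
  P_R3 = I_R3² × R3 = (0.001464)² × 16000 = 0.03431 W

Final answers:
1. V_2 = 0.5711 V
2. I_R2 = 0.001464 A
3. P_R3 = 0.03431 W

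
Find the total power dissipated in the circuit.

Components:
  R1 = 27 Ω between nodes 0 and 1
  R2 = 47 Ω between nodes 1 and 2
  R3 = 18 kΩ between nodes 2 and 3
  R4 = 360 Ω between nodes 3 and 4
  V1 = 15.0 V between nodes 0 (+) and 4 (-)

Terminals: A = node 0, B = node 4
Nodal analysis, taking node 4 as the 0 V reference.
Source V1 fixes V_0 = 15 V.
KCL at each unknown node (sum of currents leaving = 0; resistances in Ω):
  Node 1: (V_1 - 15)/27 + (V_1 - V_2)/47 = 0
  Node 2: (V_2 - V_1)/47 + (V_2 - V_3)/18000 = 0
  Node 3: (V_3 - V_2)/18000 + (V_3 - 0)/360 = 0
Collecting terms (coefficients in siemens):
  0.05831·V_1 - 0.02128·V_2 = 0.5556
  0.02133·V_2 - 0.02128·V_1 - 0.00005556·V_3 = 0
  0.002833·V_3 - 0.00005556·V_2 = 0
Solving these 3 simultaneous equations (Gaussian elimination) gives:
  V_1 = 14.98 V, V_2 = 14.94 V, V_3 = 0.2929 V
Power in each resistor, P = (ΔV)²/R:
  P_R1 = (15 - 14.98)²/27 = 0.00001788 W
  P_R2 = (14.98 - 14.94)²/47 = 0.00003112 W
  P_R3 = (14.94 - 0.2929)²/18000 = 0.01192 W
  P_R4 = (0.2929 - 0)²/360 = 0.0002384 W
P_total = P_R1 + P_R2 + P_R3 + P_R4 = 0.01221 W

Final answer: 0.01221 W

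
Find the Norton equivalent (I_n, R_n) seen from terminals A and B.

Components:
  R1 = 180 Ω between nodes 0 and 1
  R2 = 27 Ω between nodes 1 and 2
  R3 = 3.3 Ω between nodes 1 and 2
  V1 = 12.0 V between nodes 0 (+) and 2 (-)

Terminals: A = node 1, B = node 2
Find the Thévenin equivalent first; then I_n = V_th/R_th and R_n = R_th.
Step 1 — V_th is the open-circuit voltage V_A - V_B (nothing connected across the terminals).
Nodal analysis, taking node 2 as the 0 V reference.
Source V1 fixes V_0 = 12 V.
KCL at each unknown node (sum of currents leaving = 0; resistances in Ω):
  Node 1: (V_1 - 12)/180 + (V_1 - 0)/27 + (V_1 - 0)/3.3 = 0
Collecting terms: 0.3456 × V_1 = 0.06667  =>  V_1 = 0.1929 V
V_th = V_1 - V_2 = 0.1929 - 0 = 0.1929 V
Step 2 — R_th: zero the source — replace V1 by a short circuit (node 2 merges into node 0) — and find the resistance seen between A (node 1) and B (node 0).
Reduce the network between node 1 (A) and node 0 (B) by series/parallel combination:
  Rp1 = R1 ‖ R2 ‖ R3 (parallel, all between nodes 0 and 1) = 1/(1/180 + 1/27 + 1/3.3) = 2.893 Ω
R_th = 2.893 Ω
I_n = V_th/R_th = 0.1929/2.893 = 0.06667 A, and R_n = R_th = 2.893 Ω

Final answer: I_n = 0.06667 A, R_n = 2.893 Ω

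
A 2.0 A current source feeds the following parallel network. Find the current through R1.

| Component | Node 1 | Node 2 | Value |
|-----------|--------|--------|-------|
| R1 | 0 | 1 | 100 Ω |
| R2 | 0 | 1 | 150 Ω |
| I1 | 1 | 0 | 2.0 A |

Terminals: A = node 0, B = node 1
All resistors sit directly between nodes 0 and 1, so they are in parallel and share one voltage V; the full source current 2 A splits among them.
1/R_par = 1/100 + 1/150 = 0.01667 S  =>  R_par = 60 Ω
V = I × R_par = 2 × 60 = 120 V
I_R1 = V/R1 = 120/100 = 1.2 A

Final answer: 1.2 A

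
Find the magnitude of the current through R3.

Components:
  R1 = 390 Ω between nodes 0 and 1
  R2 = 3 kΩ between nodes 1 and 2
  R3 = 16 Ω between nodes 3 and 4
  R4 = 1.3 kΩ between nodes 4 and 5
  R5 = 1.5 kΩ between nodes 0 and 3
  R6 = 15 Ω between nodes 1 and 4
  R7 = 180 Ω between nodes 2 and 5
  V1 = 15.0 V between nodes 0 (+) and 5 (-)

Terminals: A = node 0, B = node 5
Nodal analysis, taking node 5 as the 0 V reference.
Source V1 fixes V_0 = 15 V.
KCL at each unknown node (sum of currents leaving = 0; resistances in Ω):
  Node 1: (V_1 - 15)/390 + (V_1 - V_2)/3000 + (V_1 - V_4)/15 = 0
  Node 2: (V_2 - V_1)/3000 + (V_2 - 0)/180 = 0
  Node 3: (V_3 - V_4)/16 + (V_3 - 15)/1500 = 0
  Node 4: (V_4 - V_3)/16 + (V_4 - 0)/1300 + (V_4 - V_1)/15 = 0
Collecting terms (coefficients in siemens):
  0.06956·V_1 - 0.0003333·V_2 - 0.06667·V_4 = 0.03846
  0.005889·V_2 - 0.0003333·V_1 = 0
  0.06317·V_3 - 0.0625·V_4 = 0.01
  0.1299·V_4 - 0.06667·V_1 - 0.0625·V_3 = 0
Solving these 4 simultaneous equations (Gaussian elimination) gives:
  V_1 = 11.26 V, V_2 = 0.6372 V, V_3 = 11.21 V, V_4 = 11.17 V
I_R3 = (V_3 - V_4)/R3 = (11.21 - 11.17)/16 = 0.002529 A
|I_R3| = 0.002529 A

Final answer: |I_R3| = 0.002529 A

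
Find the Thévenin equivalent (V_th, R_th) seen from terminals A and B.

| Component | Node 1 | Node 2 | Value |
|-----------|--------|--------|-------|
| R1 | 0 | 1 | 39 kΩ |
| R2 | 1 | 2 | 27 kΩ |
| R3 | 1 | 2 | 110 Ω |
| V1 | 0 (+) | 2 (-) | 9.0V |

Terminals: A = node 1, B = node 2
Step 1 — V_th is the open-circuit voltage V_A - V_B (nothing connected across the terminals).
Nodal analysis, taking node 2 as the 0 V reference.
Source V1 fixes V_0 = 9 V.
KCL at each unknown node (sum of currents leaving = 0; resistances in Ω):
  Node 1: (V_1 - 9)/39000 + (V_1 - 0)/27000 + (V_1 - 0)/110 = 0
Collecting terms: 0.009154 × V_1 = 0.0002308  =>  V_1 = 0.02521 V
V_th = V_1 - V_2 = 0.02521 - 0 = 0.02521 V
Step 2 — R_th: zero the source — replace V1 by a short circuit (node 2 merges into node 0) — and find the resistance seen between A (node 1) and B (node 0).
Reduce the network between node 1 (A) and node 0 (B) by series/parallel combination:
  Rp1 = R1 ‖ R2 ‖ R3 (parallel, all between nodes 0 and 1) = 1/(1/39000 + 1/27000 + 1/110) = 109.2 Ω
R_th = 109.2 Ω

Final answer: V_th = 0.02521 V, R_th = 109.2 Ω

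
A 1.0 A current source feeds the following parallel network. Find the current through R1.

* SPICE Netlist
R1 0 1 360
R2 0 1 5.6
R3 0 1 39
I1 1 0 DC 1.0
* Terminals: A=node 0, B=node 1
All resistors sit directly between nodes 0 and 1, so they are in parallel and share one voltage V; the full source current 1 A splits among them.
1/R_par = 1/360 + 1/5.6 + 1/39 = 0.207 S  =>  R_par = 4.831 Ω
V = I × R_par = 1 × 4.831 = 4.831 V
I_R1 = V/R1 = 4.831/360 = 0.01342 A

Final answer: 0.01342 A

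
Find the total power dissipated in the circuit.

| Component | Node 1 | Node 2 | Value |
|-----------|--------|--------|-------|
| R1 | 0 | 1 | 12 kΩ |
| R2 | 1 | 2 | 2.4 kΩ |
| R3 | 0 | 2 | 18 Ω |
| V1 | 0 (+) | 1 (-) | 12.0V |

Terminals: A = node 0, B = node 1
Nodal analysis, taking node 1 as the 0 V reference.
Source V1 fixes V_0 = 12 V.
KCL at each unknown node (sum of currents leaving = 0; resistances in Ω):
  Node 2: (V_2 - 0)/2400 + (V_2 - 12)/18 = 0
Collecting terms: 0.05597 × V_2 = 0.6667  =>  V_2 = 11.91 V
Power in each resistor, P = (ΔV)²/R:
  P_R1 = (12 - 0)²/12000 = 0.012 W
  P_R2 = (0 - 11.91)²/2400 = 0.05911 W
  P_R3 = (12 - 11.91)²/18 = 0.0004433 W
P_total = P_R1 + P_R2 + P_R3 = 0.07155 W

Final answer: 0.07155 W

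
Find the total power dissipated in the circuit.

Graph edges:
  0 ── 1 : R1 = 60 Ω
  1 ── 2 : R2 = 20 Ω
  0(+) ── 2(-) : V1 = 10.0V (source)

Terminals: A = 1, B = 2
Nodal analysis, taking node 2 as the 0 V reference.
Source V1 fixes V_0 = 10 V.
KCL at each unknown node (sum of currents leaving = 0; resistances in Ω):
  Node 1: (V_1 - 10)/60 + (V_1 - 0)/20 = 0
Collecting terms: 0.06667 × V_1 = 0.1667  =>  V_1 = 2.5 V
Power in each resistor, P = (ΔV)²/R:
  P_R1 = (10 - 2.5)²/60 = 0.9375 W
  P_R2 = (2.5 - 0)²/20 = 0.3125 W
P_total = P_R1 + P_R2 = 1.25 W

Final answer: 1.25 W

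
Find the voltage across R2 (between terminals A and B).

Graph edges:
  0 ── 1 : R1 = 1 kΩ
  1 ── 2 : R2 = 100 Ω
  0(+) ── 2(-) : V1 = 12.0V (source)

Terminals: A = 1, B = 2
R1 and R2 are in series across V1 (node 0 → node 1 → node 2), and the output A–B is taken across R2, so this is a voltage divider.
Series current: I = V1/(R1 + R2) = 12/(1000 + 100) = 12/1100 = 0.01091 A
V_R2 = I × R2 = V1 × R2/(R1 + R2) = 12 × 100/1100 = 1.091 V

Final answer: 1.091 V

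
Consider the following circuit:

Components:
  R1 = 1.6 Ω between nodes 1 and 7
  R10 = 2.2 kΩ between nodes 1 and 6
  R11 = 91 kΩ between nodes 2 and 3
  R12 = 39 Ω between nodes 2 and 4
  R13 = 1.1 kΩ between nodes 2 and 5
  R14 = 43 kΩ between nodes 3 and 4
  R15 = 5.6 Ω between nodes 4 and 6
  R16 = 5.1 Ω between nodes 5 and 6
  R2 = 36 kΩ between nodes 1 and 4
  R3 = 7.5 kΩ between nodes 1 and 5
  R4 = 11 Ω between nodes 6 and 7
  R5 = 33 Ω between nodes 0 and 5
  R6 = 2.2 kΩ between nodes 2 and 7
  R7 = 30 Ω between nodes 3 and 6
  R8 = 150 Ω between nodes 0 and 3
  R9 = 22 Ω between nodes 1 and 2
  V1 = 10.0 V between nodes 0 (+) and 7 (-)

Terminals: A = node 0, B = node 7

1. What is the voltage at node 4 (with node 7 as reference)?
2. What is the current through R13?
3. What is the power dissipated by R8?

Nodal analysis, taking node 7 as the 0 V reference.
Source V1 fixes V_0 = 10 V.
KCL at each unknown node (sum of currents leaving = 0; resistances in Ω):
  Node 1: (V_1 - 0)/1.6 + (V_1 - V_4)/36000 + (V_1 - V_5)/7500 + (V_1 - V_2)/22 + (V_1 - V_6)/2200 = 0
  Node 2: (V_2 - 0)/2200 + (V_2 - V_1)/22 + (V_2 - V_3)/91000 + (V_2 - V_4)/39 + (V_2 - V_5)/1100 = 0
  Node 3: (V_3 - V_6)/30 + (V_3 - 10)/150 + (V_3 - V_2)/91000 + (V_3 - V_4)/43000 = 0
  Node 4: (V_4 - V_1)/36000 + (V_4 - V_2)/39 + (V_4 - V_3)/43000 + (V_4 - V_6)/5.6 = 0
  Node 5: (V_5 - V_1)/7500 + (V_5 - 10)/33 + (V_5 - V_2)/1100 + (V_5 - V_6)/5.1 = 0
  Node 6: (V_6 - 0)/11 + (V_6 - V_3)/30 + (V_6 - V_1)/2200 + (V_6 - V_4)/5.6 + (V_6 - V_5)/5.1 = 0
Collecting terms (coefficients in siemens):
  0.6711·V_1 - 0.04545·V_2 - 0.00002778·V_4 - 0.0001333·V_5 - 0.0004545·V_6 = 0
  0.07247·V_2 - 0.04545·V_1 - 0.00001099·V_3 - 0.02564·V_4 - 0.0009091·V_5 = 0
  0.04003·V_3 - 0.00001099·V_2 - 0.00002326·V_4 - 0.03333·V_6 = 0.06667
  0.2043·V_4 - 0.00002778·V_1 - 0.02564·V_2 - 0.00002326·V_3 - 0.1786·V_6 = 0
  0.2274·V_5 - 0.0001333·V_1 - 0.0009091·V_2 - 0.1961·V_6 = 0.303
  0.4993·V_6 - 0.0004545·V_1 - 0.03333·V_3 - 0.1786·V_4 - 0.1961·V_5 = 0
Solving these 6 simultaneous equations (Gaussian elimination) gives:
  V_1 = 0.05821 V, V_2 = 0.8254 V, V_3 = 3.578 V, V_4 = 2.11 V
  V_5 = 3.315 V, V_6 = 2.295 V
Part 1:
  Read off the nodal solution: V_4 = 2.11 V
Part 2:
  I_R13 = (V_2 - V_5)/R13 = (0.8254 - 3.315)/1100 = -0.002263 A
  Magnitude: I_R13 = 0.002263 A
Part 3:
  I_R8 = (V_0 - V_3)/R8 = (10 - 3.578)/150 = 0.04282 A
  P_R8 = I_R8² × R8 = (0.04282)² × 150 = 0.275 W

Final answers:
1. V_4 = 2.11 V
2. I_R13 = 0.002263 A
3. P_R8 = 0.275 W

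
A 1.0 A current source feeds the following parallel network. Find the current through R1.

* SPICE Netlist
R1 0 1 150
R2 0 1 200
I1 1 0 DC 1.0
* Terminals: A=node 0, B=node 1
All resistors sit directly between nodes 0 and 1, so they are in parallel and share one voltage V; the full source current 1 A splits among them.
1/R_par = 1/150 + 1/200 = 0.01167 S  =>  R_par = 85.71 Ω
V = I × R_par = 1 × 85.71 = 85.71 V
I_R1 = V/R1 = 85.71/150 = 0.5714 A

Final answer: 0.5714 A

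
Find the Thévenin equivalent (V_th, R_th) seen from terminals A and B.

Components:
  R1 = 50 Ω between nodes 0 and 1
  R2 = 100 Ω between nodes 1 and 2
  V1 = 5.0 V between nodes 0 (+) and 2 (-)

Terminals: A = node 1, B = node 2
Step 1 — V_th is the open-circuit voltage V_A - V_B (nothing connected across the terminals).
Nodal analysis, taking node 2 as the 0 V reference.
Source V1 fixes V_0 = 5 V.
KCL at each unknown node (sum of currents leaving = 0; resistances in Ω):
  Node 1: (V_1 - 5)/50 + (V_1 - 0)/100 = 0
Collecting terms: 0.03 × V_1 = 0.1  =>  V_1 = 3.333 V
V_th = V_1 - V_2 = 3.333 - 0 = 3.333 V
Step 2 — R_th: zero the source — replace V1 by a short circuit (node 2 merges into node 0) — and find the resistance seen between A (node 1) and B (node 0).
Reduce the network between node 1 (A) and node 0 (B) by series/parallel combination:
  Rp1 = R1 ‖ R2 (parallel, both between nodes 0 and 1) = 1/(1/50 + 1/100) = 33.33 Ω
R_th = 33.33 Ω

Final answer: V_th = 3.333 V, R_th = 33.33 Ω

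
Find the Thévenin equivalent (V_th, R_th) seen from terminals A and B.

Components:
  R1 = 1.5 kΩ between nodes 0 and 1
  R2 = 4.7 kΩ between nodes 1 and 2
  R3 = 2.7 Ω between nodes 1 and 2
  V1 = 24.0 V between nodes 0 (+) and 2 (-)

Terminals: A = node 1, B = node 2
Step 1 — V_th is the open-circuit voltage V_A - V_B (nothing connected across the terminals).
Nodal analysis, taking node 2 as the 0 V reference.
Source V1 fixes V_0 = 24 V.
KCL at each unknown node (sum of currents leaving = 0; resistances in Ω):
  Node 1: (V_1 - 24)/1500 + (V_1 - 0)/4700 + (V_1 - 0)/2.7 = 0
Collecting terms: 0.3712 × V_1 = 0.016  =>  V_1 = 0.0431 V
V_th = V_1 - V_2 = 0.0431 - 0 = 0.0431 V
Step 2 — R_th: zero the source — replace V1 by a short circuit (node 2 merges into node 0) — and find the resistance seen between A (node 1) and B (node 0).
Reduce the network between node 1 (A) and node 0 (B) by series/parallel combination:
  Rp1 = R1 ‖ R2 ‖ R3 (parallel, all between nodes 0 and 1) = 1/(1/1500 + 1/4700 + 1/2.7) = 2.694 Ω
R_th = 2.694 Ω

Final answer: V_th = 0.0431 V, R_th = 2.694 Ω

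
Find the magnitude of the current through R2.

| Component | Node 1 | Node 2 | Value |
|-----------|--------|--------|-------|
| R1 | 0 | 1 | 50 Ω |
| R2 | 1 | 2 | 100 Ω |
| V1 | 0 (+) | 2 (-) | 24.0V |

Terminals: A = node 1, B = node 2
Nodal analysis, taking node 2 as the 0 V reference.
Source V1 fixes V_0 = 24 V.
KCL at each unknown node (sum of currents leaving = 0; resistances in Ω):
  Node 1: (V_1 - 24)/50 + (V_1 - 0)/100 = 0
Collecting terms: 0.03 × V_1 = 0.48  =>  V_1 = 16 V
I_R2 = (V_1 - V_2)/R2 = (16 - 0)/100 = 0.16 A
|I_R2| = 0.16 A

Final answer: |I_R2| = 0.16 A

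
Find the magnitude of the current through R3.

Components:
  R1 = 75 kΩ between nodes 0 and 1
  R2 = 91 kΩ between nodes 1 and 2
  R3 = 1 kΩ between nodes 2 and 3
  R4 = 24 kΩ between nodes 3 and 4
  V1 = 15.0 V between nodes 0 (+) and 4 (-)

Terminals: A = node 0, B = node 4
Nodal analysis, taking node 4 as the 0 V reference.
Source V1 fixes V_0 = 15 V.
KCL at each unknown node (sum of currents leaving = 0; resistances in Ω):
  Node 1: (V_1 - 15)/75000 + (V_1 - V_2)/91000 = 0
  Node 2: (V_2 - V_1)/91000 + (V_2 - V_3)/1000 = 0
  Node 3: (V_3 - V_2)/1000 + (V_3 - 0)/24000 = 0
Collecting terms (coefficients in siemens):
  0.00002432·V_1 - 0.00001099·V_2 = 0.0002
  0.001011·V_2 - 0.00001099·V_1 - 0.001·V_3 = 0
  0.001042·V_3 - 0.001·V_2 = 0
Solving these 3 simultaneous equations (Gaussian elimination) gives:
  V_1 = 9.11 V, V_2 = 1.963 V, V_3 = 1.885 V
I_R3 = (V_2 - V_3)/R3 = (1.963 - 1.885)/1000 = 0.00007853 A
|I_R3| = 0.00007853 A

Final answer: |I_R3| = 7.853e-05 A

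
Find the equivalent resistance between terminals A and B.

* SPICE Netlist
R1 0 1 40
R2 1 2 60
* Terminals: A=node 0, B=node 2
Reduce the network between node 0 (A) and node 2 (B) by series/parallel combination:
  Rs1 = R1 + R2 (series, joined only at node 1) = 40 + 60 = 100 Ω
R_eq = 100 Ω

Final answer: 100 Ω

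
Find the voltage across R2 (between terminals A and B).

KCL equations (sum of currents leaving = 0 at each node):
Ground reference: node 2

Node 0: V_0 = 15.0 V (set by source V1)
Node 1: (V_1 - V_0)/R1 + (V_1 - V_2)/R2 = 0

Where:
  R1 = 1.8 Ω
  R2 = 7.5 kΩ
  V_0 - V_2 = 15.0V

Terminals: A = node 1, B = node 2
R1 and R2 are in series across V1 (node 0 → node 1 → node 2), and the output A–B is taken across R2, so this is a voltage divider.
Series current: I = V1/(R1 + R2) = 15/(1.8 + 7500) = 15/7502 = 0.002 A
V_R2 = I × R2 = V1 × R2/(R1 + R2) = 15 × 7500/7502 = 15 V

Final answer: 15 V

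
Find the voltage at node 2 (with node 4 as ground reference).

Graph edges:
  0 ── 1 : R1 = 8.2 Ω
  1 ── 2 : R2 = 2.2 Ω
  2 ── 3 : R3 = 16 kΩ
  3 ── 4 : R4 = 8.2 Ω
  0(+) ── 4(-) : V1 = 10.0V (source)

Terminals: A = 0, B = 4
Nodal analysis, taking node 4 as the 0 V reference.
Source V1 fixes V_0 = 10 V.
KCL at each unknown node (sum of currents leaving = 0; resistances in Ω):
  Node 1: (V_1 - 10)/8.2 + (V_1 - V_2)/2.2 = 0
  Node 2: (V_2 - V_1)/2.2 + (V_2 - V_3)/16000 = 0
  Node 3: (V_3 - V_2)/16000 + (V_3 - 0)/8.2 = 0
Collecting terms (coefficients in siemens):
  0.5765·V_1 - 0.4545·V_2 = 1.22
  0.4546·V_2 - 0.4545·V_1 - 0.0000625·V_3 = 0
  0.122·V_3 - 0.0000625·V_2 = 0
Solving these 3 simultaneous equations (Gaussian elimination) gives:
  V_1 = 9.995 V, V_2 = 9.994 V, V_3 = 0.005119 V
The requested potential is V_2 = 9.994 V.

Final answer: V_2 = 9.994 V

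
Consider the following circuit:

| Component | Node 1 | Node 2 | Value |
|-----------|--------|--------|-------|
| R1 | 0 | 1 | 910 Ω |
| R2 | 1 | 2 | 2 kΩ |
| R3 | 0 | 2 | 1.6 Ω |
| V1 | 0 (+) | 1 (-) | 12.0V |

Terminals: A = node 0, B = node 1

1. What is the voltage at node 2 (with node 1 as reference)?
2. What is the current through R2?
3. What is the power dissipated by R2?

Nodal analysis, taking node 1 as the 0 V reference.
Source V1 fixes V_0 = 12 V.
KCL at each unknown node (sum of currents leaving = 0; resistances in Ω):
  Node 2: (V_2 - 0)/2000 + (V_2 - 12)/1.6 = 0
Collecting terms: 0.6255 × V_2 = 7.5  =>  V_2 = 11.99 V
Part 1:
  Read off the nodal solution: V_2 = 11.99 V
Part 2:
  I_R2 = (V_1 - V_2)/R2 = (0 - 11.99)/2000 = -0.005995 A
  Magnitude: I_R2 = 0.005995 A
Part 3:
  I_R2 = (V_1 - V_2)/R2 = (0 - 11.99)/2000 = -0.005995 A
  P_R2 = I_R2² × R2 = (-0.005995)² × 2000 = 0.07188 W

Final answers:
1. V_2 = 11.99 V
2. I_R2 = 0.005995 A
3. P_R2 = 0.07188 W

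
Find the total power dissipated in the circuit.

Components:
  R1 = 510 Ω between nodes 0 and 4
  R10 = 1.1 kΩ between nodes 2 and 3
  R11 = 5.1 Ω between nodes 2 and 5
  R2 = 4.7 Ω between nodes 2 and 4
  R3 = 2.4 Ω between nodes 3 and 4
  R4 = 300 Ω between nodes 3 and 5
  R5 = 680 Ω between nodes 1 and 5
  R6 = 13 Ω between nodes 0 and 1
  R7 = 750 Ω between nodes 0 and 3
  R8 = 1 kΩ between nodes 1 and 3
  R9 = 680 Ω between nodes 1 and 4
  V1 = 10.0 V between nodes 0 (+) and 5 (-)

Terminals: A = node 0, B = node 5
Nodal analysis, taking node 5 as the 0 V reference.
Source V1 fixes V_0 = 10 V.
KCL at each unknown node (sum of currents leaving = 0; resistances in Ω):
  Node 1: (V_1 - 0)/680 + (V_1 - 10)/13 + (V_1 - V_3)/1000 + (V_1 - V_4)/680 = 0
  Node 2: (V_2 - V_4)/4.7 + (V_2 - V_3)/1100 + (V_2 - 0)/5.1 = 0
  Node 3: (V_3 - V_4)/2.4 + (V_3 - 0)/300 + (V_3 - 10)/750 + (V_3 - V_1)/1000 + (V_3 - V_2)/1100 = 0
  Node 4: (V_4 - 10)/510 + (V_4 - V_2)/4.7 + (V_4 - V_3)/2.4 + (V_4 - V_1)/680 = 0
Collecting terms (coefficients in siemens):
  0.08086·V_1 - 0.001·V_3 - 0.001471·V_4 = 0.7692
  0.4098·V_2 - 0.0009091·V_3 - 0.2128·V_4 = 0
  0.4232·V_3 - 0.001·V_1 - 0.0009091·V_2 - 0.4167·V_4 = 0.01333
  0.6329·V_4 - 0.001471·V_1 - 0.2128·V_2 - 0.4167·V_3 = 0.01961
Solving these 4 simultaneous equations (Gaussian elimination) gives:
  V_1 = 9.529 V, V_2 = 0.2633 V, V_3 = 0.5514 V, V_4 = 0.5047 V
Power in each resistor, P = (ΔV)²/R:
  P_R1 = (10 - 0.5047)²/510 = 0.1768 W
  P_R2 = (0.2633 - 0.5047)²/4.7 = 0.0124 W
  P_R3 = (0.5514 - 0.5047)²/2.4 = 0.0009103 W
  P_R4 = (0.5514 - 0)²/300 = 0.001014 W
  P_R5 = (9.529 - 0)²/680 = 0.1335 W
  P_R6 = (10 - 9.529)²/13 = 0.01709 W
  P_R7 = (10 - 0.5514)²/750 = 0.119 W
  P_R8 = (9.529 - 0.5514)²/1000 = 0.08059 W
  P_R9 = (9.529 - 0.5047)²/680 = 0.1198 W
  P_R10 = (0.2633 - 0.5514)²/1100 = 0.00007548 W
  P_R11 = (0.2633 - 0)²/5.1 = 0.01359 W
P_total = P_R1 + P_R2 + P_R3 + P_R4 + P_R5 + P_R6 + P_R7 + P_R8 + P_R9 + P_R10 + P_R11 = 0.6748 W

Final answer: 0.6748 W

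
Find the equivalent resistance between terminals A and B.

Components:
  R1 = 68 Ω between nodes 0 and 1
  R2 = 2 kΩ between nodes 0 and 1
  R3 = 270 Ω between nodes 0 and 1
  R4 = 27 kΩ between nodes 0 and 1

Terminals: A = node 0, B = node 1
Reduce the network between node 0 (A) and node 1 (B) by series/parallel combination:
  Rp1 = R1 ‖ R2 ‖ R3 ‖ R4 (parallel, all between nodes 0 and 1) = 1/(1/68 + 1/2000 + 1/270 + 1/27000) = 52.78 Ω
R_eq = 52.78 Ω

Final answer: 52.78 Ω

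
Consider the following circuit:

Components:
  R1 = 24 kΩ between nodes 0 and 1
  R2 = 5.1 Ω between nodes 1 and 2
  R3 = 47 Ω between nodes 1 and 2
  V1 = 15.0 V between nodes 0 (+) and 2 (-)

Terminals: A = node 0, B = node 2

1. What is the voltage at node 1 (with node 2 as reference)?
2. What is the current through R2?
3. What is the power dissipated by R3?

Nodal analysis, taking node 2 as the 0 V reference.
Source V1 fixes V_0 = 15 V.
KCL at each unknown node (sum of currents leaving = 0; resistances in Ω):
  Node 1: (V_1 - 15)/24000 + (V_1 - 0)/5.1 + (V_1 - 0)/47 = 0
Collecting terms: 0.2174 × V_1 = 0.000625  =>  V_1 = 0.002875 V
Part 1:
  Read off the nodal solution: V_1 = 0.002875 V
Part 2:
  I_R2 = (V_1 - V_2)/R2 = (0.002875 - 0)/5.1 = 0.0005637 A
  Magnitude: I_R2 = 0.0005637 A
Part 3:
  I_R3 = (V_1 - V_2)/R3 = (0.002875 - 0)/47 = 0.00006117 A
  P_R3 = I_R3² × R3 = (0.00006117)² × 47 = 0.0000001759 W

Final answers:
1. V_1 = 0.002875 V
2. I_R2 = 0.0005637 A
3. P_R3 = 1.759e-07 W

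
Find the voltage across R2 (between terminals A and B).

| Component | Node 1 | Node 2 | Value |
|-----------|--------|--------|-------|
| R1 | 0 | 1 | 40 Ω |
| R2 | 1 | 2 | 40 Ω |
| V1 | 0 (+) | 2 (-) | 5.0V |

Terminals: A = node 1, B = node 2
R1 and R2 are in series across V1 (node 0 → node 1 → node 2), and the output A–B is taken across R2, so this is a voltage divider.
Series current: I = V1/(R1 + R2) = 5/(40 + 40) = 5/80 = 0.0625 A
V_R2 = I × R2 = V1 × R2/(R1 + R2) = 5 × 40/80 = 2.5 V

Final answer: 2.5 V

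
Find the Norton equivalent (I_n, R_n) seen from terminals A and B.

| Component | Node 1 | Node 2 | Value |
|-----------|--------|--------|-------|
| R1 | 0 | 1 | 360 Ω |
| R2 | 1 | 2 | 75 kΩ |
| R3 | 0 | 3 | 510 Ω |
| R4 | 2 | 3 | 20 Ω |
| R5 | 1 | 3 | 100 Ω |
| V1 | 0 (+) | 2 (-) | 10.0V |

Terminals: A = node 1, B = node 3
Find the Thévenin equivalent first; then I_n = V_th/R_th and R_n = R_th.
Step 1 — V_th is the open-circuit voltage V_A - V_B (nothing connected across the terminals).
Nodal analysis, taking node 2 as the 0 V reference.
Source V1 fixes V_0 = 10 V.
KCL at each unknown node (sum of currents leaving = 0; resistances in Ω):
  Node 1: (V_1 - 10)/360 + (V_1 - 0)/75000 + (V_1 - V_3)/100 = 0
  Node 3: (V_3 - 10)/510 + (V_3 - 0)/20 + (V_3 - V_1)/100 = 0
Collecting terms (coefficients in siemens):
  0.01279·V_1 - 0.01·V_3 = 0.02778
  0.06196·V_3 - 0.01·V_1 = 0.01961
Determinant D = (0.01279)(0.06196) - (-0.01)(-0.01) = 0.0006925
V_1 = [(0.02778)(0.06196) - (-0.01)(0.01961)]/D = 2.768 V
V_3 = [(0.01279)(0.01961) - (0.02778)(-0.01)]/D = 0.7632 V
V_th = V_1 - V_3 = 2.768 - 0.7632 = 2.005 V
Step 2 — R_th: zero the source — replace V1 by a short circuit (node 2 merges into node 0) — and find the resistance seen between A (node 1) and B (node 3).
Reduce the network between node 1 (A) and node 3 (B) by series/parallel combination:
  Rp1 = R1 ‖ R2 (parallel, both between nodes 0 and 1) = 1/(1/360 + 1/75000) = 358.3 Ω
  Rp2 = R3 ‖ R4 (parallel, both between nodes 0 and 3) = 1/(1/510 + 1/20) = 19.25 Ω
  Rs1 = Rp1 + Rp2 (series, joined only at node 0) = 358.3 + 19.25 = 377.5 Ω
  Rp3 = R5 ‖ Rs1 (parallel, both between nodes 1 and 3) = 1/(1/100 + 1/377.5) = 79.06 Ω
R_th = 79.06 Ω
I_n = V_th/R_th = 2.005/79.06 = 0.02536 A, and R_n = R_th = 79.06 Ω

Final answer: I_n = 0.02536 A, R_n = 79.06 Ω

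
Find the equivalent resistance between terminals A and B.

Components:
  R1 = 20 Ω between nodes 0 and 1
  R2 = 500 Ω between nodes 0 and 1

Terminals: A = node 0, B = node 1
Reduce the network between node 0 (A) and node 1 (B) by series/parallel combination:
  Rp1 = R1 ‖ R2 (parallel, both between nodes 0 and 1) = 1/(1/20 + 1/500) = 19.23 Ω
R_eq = 19.23 Ω

Final answer: 19.23 Ω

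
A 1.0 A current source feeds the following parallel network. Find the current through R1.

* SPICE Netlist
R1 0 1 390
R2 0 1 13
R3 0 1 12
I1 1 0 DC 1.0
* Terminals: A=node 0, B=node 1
All resistors sit directly between nodes 0 and 1, so they are in parallel and share one voltage V; the full source current 1 A splits among them.
1/R_par = 1/390 + 1/13 + 1/12 = 0.1628 S  =>  R_par = 6.142 Ω
V = I × R_par = 1 × 6.142 = 6.142 V
I_R1 = V/R1 = 6.142/390 = 0.01575 A

Final answer: 0.01575 A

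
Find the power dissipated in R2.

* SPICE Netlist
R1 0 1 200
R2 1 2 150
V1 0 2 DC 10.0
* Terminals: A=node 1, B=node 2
Nodal analysis, taking node 2 as the 0 V reference.
Source V1 fixes V_0 = 10 V.
KCL at each unknown node (sum of currents leaving = 0; resistances in Ω):
  Node 1: (V_1 - 10)/200 + (V_1 - 0)/150 = 0
Collecting terms: 0.01167 × V_1 = 0.05  =>  V_1 = 4.286 V
I_R2 = (V_1 - V_2)/R2 = (4.286 - 0)/150 = 0.02857 A
P_R2 = I_R2² × R2 = (0.02857)² × 150 = 0.1224 W

Final answer: 0.1224 W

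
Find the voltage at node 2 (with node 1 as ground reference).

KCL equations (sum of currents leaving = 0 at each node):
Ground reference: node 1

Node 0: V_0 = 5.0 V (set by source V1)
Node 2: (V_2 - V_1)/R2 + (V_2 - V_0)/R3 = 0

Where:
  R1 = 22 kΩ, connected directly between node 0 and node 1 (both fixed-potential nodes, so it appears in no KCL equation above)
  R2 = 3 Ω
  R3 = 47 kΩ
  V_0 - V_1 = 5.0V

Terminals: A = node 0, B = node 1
Nodal analysis, taking node 1 as the 0 V reference.
Source V1 fixes V_0 = 5 V.
KCL at each unknown node (sum of currents leaving = 0; resistances in Ω):
  Node 2: (V_2 - 0)/3 + (V_2 - 5)/47000 = 0
Collecting terms: 0.3334 × V_2 = 0.0001064  =>  V_2 = 0.0003191 V
The requested potential is V_2 = 0.0003191 V.

Final answer: V_2 = 0.0003191 V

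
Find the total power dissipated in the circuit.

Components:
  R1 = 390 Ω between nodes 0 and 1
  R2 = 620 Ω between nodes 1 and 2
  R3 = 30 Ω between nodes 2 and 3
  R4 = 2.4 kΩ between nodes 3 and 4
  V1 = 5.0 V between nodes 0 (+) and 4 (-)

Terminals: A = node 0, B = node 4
Nodal analysis, taking node 4 as the 0 V reference.
Source V1 fixes V_0 = 5 V.
KCL at each unknown node (sum of currents leaving = 0; resistances in Ω):
  Node 1: (V_1 - 5)/390 + (V_1 - V_2)/620 = 0
  Node 2: (V_2 - V_1)/620 + (V_2 - V_3)/30 = 0
  Node 3: (V_3 - V_2)/30 + (V_3 - 0)/2400 = 0
Collecting terms (coefficients in siemens):
  0.004177·V_1 - 0.001613·V_2 = 0.01282
  0.03495·V_2 - 0.001613·V_1 - 0.03333·V_3 = 0
  0.03375·V_3 - 0.03333·V_2 = 0
Solving these 3 simultaneous equations (Gaussian elimination) gives:
  V_1 = 4.433 V, V_2 = 3.532 V, V_3 = 3.488 V
Power in each resistor, P = (ΔV)²/R:
  P_R1 = (5 - 4.433)²/390 = 0.0008239 W
  P_R2 = (4.433 - 3.532)²/620 = 0.00131 W
  P_R3 = (3.532 - 3.488)²/30 = 0.00006338 W
  P_R4 = (3.488 - 0)²/2400 = 0.00507 W
P_total = P_R1 + P_R2 + P_R3 + P_R4 = 0.007267 W

Final answer: 0.007267 W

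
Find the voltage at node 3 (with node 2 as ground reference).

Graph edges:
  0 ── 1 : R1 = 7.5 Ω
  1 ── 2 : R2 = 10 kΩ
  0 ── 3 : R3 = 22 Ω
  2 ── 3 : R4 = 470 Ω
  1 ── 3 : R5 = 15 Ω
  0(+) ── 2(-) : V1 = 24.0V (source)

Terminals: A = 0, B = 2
Nodal analysis, taking node 2 as the 0 V reference.
Source V1 fixes V_0 = 24 V.
KCL at each unknown node (sum of currents leaving = 0; resistances in Ω):
  Node 1: (V_1 - 24)/7.5 + (V_1 - 0)/10000 + (V_1 - V_3)/15 = 0
  Node 3: (V_3 - 24)/22 + (V_3 - 0)/470 + (V_3 - V_1)/15 = 0
Collecting terms (coefficients in siemens):
  0.2001·V_1 - 0.06667·V_3 = 3.2
  0.1142·V_3 - 0.06667·V_1 = 1.091
Determinant D = (0.2001)(0.1142) - (-0.06667)(-0.06667) = 0.01842
V_1 = [(3.2)(0.1142) - (-0.06667)(1.091)]/D = 23.8 V
V_3 = [(0.2001)(1.091) - (3.2)(-0.06667)]/D = 23.44 V
The requested potential is V_3 = 23.44 V.

Final answer: V_3 = 23.44 V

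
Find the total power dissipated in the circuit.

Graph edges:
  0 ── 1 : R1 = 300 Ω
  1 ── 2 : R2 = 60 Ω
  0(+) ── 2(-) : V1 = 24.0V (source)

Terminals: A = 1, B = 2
Nodal analysis, taking node 2 as the 0 V reference.
Source V1 fixes V_0 = 24 V.
KCL at each unknown node (sum of currents leaving = 0; resistances in Ω):
  Node 1: (V_1 - 24)/300 + (V_1 - 0)/60 = 0
Collecting terms: 0.02 × V_1 = 0.08  =>  V_1 = 4 V
Power in each resistor, P = (ΔV)²/R:
  P_R1 = (24 - 4)²/300 = 1.333 W
  P_R2 = (4 - 0)²/60 = 0.2667 W
P_total = P_R1 + P_R2 = 1.6 W

Final answer: 1.6 W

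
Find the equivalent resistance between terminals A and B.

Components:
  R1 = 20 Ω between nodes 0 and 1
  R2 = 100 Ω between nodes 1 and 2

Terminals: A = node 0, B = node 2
Reduce the network between node 0 (A) and node 2 (B) by series/parallel combination:
  Rs1 = R1 + R2 (series, joined only at node 1) = 20 + 100 = 120 Ω
R_eq = 120 Ω

Final answer: 120 Ω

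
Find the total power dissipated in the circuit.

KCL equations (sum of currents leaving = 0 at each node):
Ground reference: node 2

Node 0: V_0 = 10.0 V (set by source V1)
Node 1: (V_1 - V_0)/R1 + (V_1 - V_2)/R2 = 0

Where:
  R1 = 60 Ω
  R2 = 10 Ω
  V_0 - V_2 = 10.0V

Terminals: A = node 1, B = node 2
Nodal analysis, taking node 2 as the 0 V reference.
Source V1 fixes V_0 = 10 V.
KCL at each unknown node (sum of currents leaving = 0; resistances in Ω):
  Node 1: (V_1 - 10)/60 + (V_1 - 0)/10 = 0
Collecting terms: 0.1167 × V_1 = 0.1667  =>  V_1 = 1.429 V
Power in each resistor, P = (ΔV)²/R:
  P_R1 = (10 - 1.429)²/60 = 1.224 W
  P_R2 = (1.429 - 0)²/10 = 0.2041 W
P_total = P_R1 + P_R2 = 1.429 W

Final answer: 1.429 W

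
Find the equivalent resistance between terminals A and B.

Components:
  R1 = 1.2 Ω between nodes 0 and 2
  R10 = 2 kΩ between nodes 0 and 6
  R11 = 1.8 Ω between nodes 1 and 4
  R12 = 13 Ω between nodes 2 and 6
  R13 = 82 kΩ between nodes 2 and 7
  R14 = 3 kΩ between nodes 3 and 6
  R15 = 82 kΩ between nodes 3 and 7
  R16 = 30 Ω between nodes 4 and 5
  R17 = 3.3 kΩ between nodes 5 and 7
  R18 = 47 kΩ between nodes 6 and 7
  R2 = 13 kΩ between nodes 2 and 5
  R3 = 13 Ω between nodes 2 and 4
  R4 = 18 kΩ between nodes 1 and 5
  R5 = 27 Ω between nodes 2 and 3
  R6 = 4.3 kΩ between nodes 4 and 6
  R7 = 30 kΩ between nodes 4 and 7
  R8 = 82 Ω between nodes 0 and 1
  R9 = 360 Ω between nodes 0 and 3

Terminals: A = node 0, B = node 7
The network is not a plain series/parallel combination. Inject a 1 A test current into terminal A (node 0) and return it from terminal B (node 7); then R_eq = V_A / (1 A).
Nodal analysis, taking node 7 as the 0 V reference.
Current source I_test pushes 1 A into node 0 and draws it out of node 7.
KCL at each unknown node (sum of currents leaving = 0; resistances in Ω):
  Node 0: (V_0 - V_2)/1.2 + (V_0 - V_1)/82 + (V_0 - V_3)/360 + (V_0 - V_6)/2000 - 1 = 0
  Node 1: (V_1 - V_0)/82 + (V_1 - V_5)/18000 + (V_1 - V_4)/1.8 = 0
  Node 2: (V_2 - V_0)/1.2 + (V_2 - V_5)/13000 + (V_2 - V_4)/13 + (V_2 - V_3)/27 + (V_2 - V_6)/13 + (V_2 - 0)/82000 = 0
  Node 3: (V_3 - V_0)/360 + (V_3 - V_2)/27 + (V_3 - V_6)/3000 + (V_3 - 0)/82000 = 0
  Node 4: (V_4 - V_1)/1.8 + (V_4 - V_2)/13 + (V_4 - V_6)/4300 + (V_4 - 0)/30000 + (V_4 - V_5)/30 = 0
  Node 5: (V_5 - V_1)/18000 + (V_5 - V_2)/13000 + (V_5 - V_4)/30 + (V_5 - 0)/3300 = 0
  Node 6: (V_6 - V_0)/2000 + (V_6 - V_2)/13 + (V_6 - V_3)/3000 + (V_6 - V_4)/4300 + (V_6 - 0)/47000 = 0
Collecting terms (coefficients in siemens):
  0.8488·V_0 - 0.0122·V_1 - 0.8333·V_2 - 0.002778·V_3 - 0.0005·V_6 = 1
  0.5678·V_1 - 0.0122·V_0 - 0.5556·V_4 - 0.00005556·V_5 = 0
  1.024·V_2 - 0.8333·V_0 - 0.03704·V_3 - 0.07692·V_4 - 0.00007692·V_5 - 0.07692·V_6 = 0
  0.04016·V_3 - 0.002778·V_0 - 0.03704·V_2 - 0.0003333·V_6 = 0
  0.6661·V_4 - 0.5556·V_1 - 0.07692·V_2 - 0.03333·V_5 - 0.0002326·V_6 = 0
  0.03377·V_5 - 0.00005556·V_1 - 0.00007692·V_2 - 0.03333·V_4 = 0
  0.07801·V_6 - 0.0005·V_0 - 0.07692·V_2 - 0.0003333·V_3 - 0.0002326·V_4 = 0
Solving these 7 simultaneous equations (Gaussian elimination) gives:
  V_0 = 2646 V, V_1 = 2635 V, V_2 = 2645 V, V_3 = 2644 V
  V_4 = 2635 V, V_5 = 2612 V, V_6 = 2644 V
R_eq = V_0 / 1 A = 2646 Ω = 2.646 kΩ

Final answer: 2.646 kΩ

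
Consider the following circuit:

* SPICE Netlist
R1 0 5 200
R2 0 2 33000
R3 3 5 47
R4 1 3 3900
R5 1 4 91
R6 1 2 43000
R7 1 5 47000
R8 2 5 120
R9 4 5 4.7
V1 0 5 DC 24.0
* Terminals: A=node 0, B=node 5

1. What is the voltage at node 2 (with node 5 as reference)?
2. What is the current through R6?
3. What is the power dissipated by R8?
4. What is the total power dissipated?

Nodal analysis, taking node 5 as the 0 V reference.
Source V1 fixes V_0 = 24 V.
KCL at each unknown node (sum of currents leaving = 0; resistances in Ω):
  Node 1: (V_1 - V_3)/3900 + (V_1 - V_4)/91 + (V_1 - V_2)/43000 + (V_1 - 0)/47000 = 0
  Node 2: (V_2 - 24)/33000 + (V_2 - V_1)/43000 + (V_2 - 0)/120 = 0
  Node 3: (V_3 - 0)/47 + (V_3 - V_1)/3900 = 0
  Node 4: (V_4 - V_1)/91 + (V_4 - 0)/4.7 = 0
Collecting terms (coefficients in siemens):
  0.01129·V_1 - 0.00002326·V_2 - 0.0002564·V_3 - 0.01099·V_4 = 0
  0.008387·V_2 - 0.00002326·V_1 = 0.0007273
  0.02153·V_3 - 0.0002564·V_1 = 0
  0.2238·V_4 - 0.01099·V_1 = 0
Solving these 4 simultaneous equations (Gaussian elimination) gives:
  V_1 = 0.0001876 V, V_2 = 0.08672 V, V_3 = 0.000002234 V, V_4 = 0.000009216 V
Part 1:
  Read off the nodal solution: V_2 = 0.08672 V
Part 2:
  I_R6 = (V_1 - V_2)/R6 = (0.0001876 - 0.08672)/43000 = -0.000002012 A
  Magnitude: I_R6 = 0.000002012 A
Part 3:
  I_R8 = (V_2 - V_5)/R8 = (0.08672 - 0)/120 = 0.0007226 A
  P_R8 = I_R8² × R8 = (0.0007226)² × 120 = 0.00006266 W
Part 4:
  Power in each resistor, P = (ΔV)²/R:
    P_R1 = (24 - 0)²/200 = 2.88 W
    P_R2 = (24 - 0.08672)²/33000 = 0.01733 W
    P_R3 = (0.000002234 - 0)²/47 = 0.0000000000001062 W
    P_R4 = (0.0001876 - 0.000002234)²/3900 = 0.000000000008815 W
    P_R5 = (0.0001876 - 0.000009216)²/91 = 0.0000000003499 W
    P_R6 = (0.0001876 - 0.08672)²/43000 = 0.0000001741 W
    P_R7 = (0.0001876 - 0)²/47000 = 0.0000000000007492 W
    P_R8 = (0.08672 - 0)²/120 = 0.00006266 W
    P_R9 = (0.000009216 - 0)²/4.7 = 0.00000000001807 W
  P_total = P_R1 + P_R2 + P_R3 + P_R4 + P_R5 + P_R6 + P_R7 + P_R8 + P_R9 = 2.897 W

Final answers:
1. V_2 = 0.08672 V
2. I_R6 = 2.012e-06 A
3. P_R8 = 6.266e-05 W
4. P_total = 2.897 W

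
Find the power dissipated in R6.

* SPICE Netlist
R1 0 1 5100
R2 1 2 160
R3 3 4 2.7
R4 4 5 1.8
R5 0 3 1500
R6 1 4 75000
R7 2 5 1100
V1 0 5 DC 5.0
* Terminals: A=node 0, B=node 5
Nodal analysis, taking node 5 as the 0 V reference.
Source V1 fixes V_0 = 5 V.
KCL at each unknown node (sum of currents leaving = 0; resistances in Ω):
  Node 1: (V_1 - 5)/5100 + (V_1 - V_2)/160 + (V_1 - V_4)/75000 = 0
  Node 2: (V_2 - V_1)/160 + (V_2 - 0)/1100 = 0
  Node 3: (V_3 - V_4)/2.7 + (V_3 - 5)/1500 = 0
  Node 4: (V_4 - V_3)/2.7 + (V_4 - 0)/1.8 + (V_4 - V_1)/75000 = 0
Collecting terms (coefficients in siemens):
  0.006459·V_1 - 0.00625·V_2 - 0.00001333·V_4 = 0.0009804
  0.007159·V_2 - 0.00625·V_1 = 0
  0.371·V_3 - 0.3704·V_4 = 0.003333
  0.9259·V_4 - 0.00001333·V_1 - 0.3704·V_3 = 0
Solving these 4 simultaneous equations (Gaussian elimination) gives:
  V_1 = 0.9775 V, V_2 = 0.8534 V, V_3 = 0.01498 V, V_4 = 0.006005 V
I_R6 = (V_1 - V_4)/R6 = (0.9775 - 0.006005)/75000 = 0.00001295 A
P_R6 = I_R6² × R6 = (0.00001295)² × 75000 = 0.00001258 W

Final answer: 1.258e-05 W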